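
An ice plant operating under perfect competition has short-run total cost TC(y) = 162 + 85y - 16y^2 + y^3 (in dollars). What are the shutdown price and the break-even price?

AVC = 85 - 16y + y^2; minimized at y = 8, giving min AVC = $21. That is the shutdown price.
ATC = 162/y + 85 - 16y + y^2. Setting dATC/dy = −162/y^2 − 16 + 2y = 0 gives y = 9 (since 2·9^3 − 16·9^2 = 162).
min ATC = 162/9 + 85 − 16·9 + 9^2 = $40. That is the break-even price.
For $21 ≤ P < $40 the firm produces at a loss; below $21 it shuts down.

Shutdown price = $21; break-even price = $40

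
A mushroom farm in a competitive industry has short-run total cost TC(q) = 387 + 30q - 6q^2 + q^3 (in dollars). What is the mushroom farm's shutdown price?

$21 per unit

The shutdown price is the minimum of AVC. VC = 30q - 6q^2 + q^3, so AVC = 30 - 6q + q^2.
At the minimum of AVC, MC = AVC. MC = 30 - 12q + 3q^2; setting MC = AVC gives 2q^2 - 6q = 0, so q = 3. min AVC = 21.
So the shutdown price is $21.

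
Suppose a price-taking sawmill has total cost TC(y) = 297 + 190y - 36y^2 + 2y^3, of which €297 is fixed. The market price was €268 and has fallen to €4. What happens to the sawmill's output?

MC = 190 - 72y + 6y^2; the shutdown threshold is min AVC = €28 (at y = 9).
With P = €268 above the shutdown price, P = MC gives y = 13.
At P = €4 < min AVC = €28, price no longer covers variable cost at any output, so the firm shuts down: y = 0.

Output falls from 13 to 0 (the firm shuts down)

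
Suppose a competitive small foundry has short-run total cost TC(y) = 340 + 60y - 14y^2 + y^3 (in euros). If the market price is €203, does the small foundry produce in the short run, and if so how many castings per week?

Produce at y = 13

Strip out fixed cost: VC = 60y - 14y^2 + y^3. Then AVC = 60 - 14y + y^2 and MC = 60 - 28y + 3y^2.
The AVC parabola has its vertex at y = 14/2 = 7, where AVC = 60 - 14·7 + 7^2 = €11.
Because €203 ≥ €11, revenue can cover variable cost; the firm operates.
Solving P = MC: -143 - 28y + 3y^2 = 0 ⇒ y = -11/3 or 13. On the upward-sloping branch, y* = 13.
Check: AVC at y = 13 is €47 ≤ P, so revenue covers variable cost.
Profit = P·y − TC = 203·13 − 951 = €1688.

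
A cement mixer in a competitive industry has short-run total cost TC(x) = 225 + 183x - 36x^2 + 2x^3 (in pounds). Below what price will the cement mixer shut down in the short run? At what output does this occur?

The firm shuts down when price falls below the minimum of average variable cost. AVC = VC/x = 183 - 36x + 2x^2.
dAVC/dx = -36 + 4x = 0 gives x = 9. min AVC = 183 - 36·9 + 2·9^2 = 21.
For P < £21 the firm produces nothing.

£21 per unit, at x = 9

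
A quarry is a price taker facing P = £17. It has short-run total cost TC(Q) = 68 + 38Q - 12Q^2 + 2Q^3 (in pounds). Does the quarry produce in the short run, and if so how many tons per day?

From TC, MC = TC'(Q) = 38 - 24Q + 6Q^2 and AVC = VC/Q = 38 - 12Q + 2Q^2.
AVC hits its minimum where MC = AVC, at Q = 3, giving min AVC = 38 - 12·3 + 2·3^2 = £20.
P = £17 lies below min AVC = £20; no output level covers variable cost.
Shutting down limits the loss to fixed cost, £68.

Shut down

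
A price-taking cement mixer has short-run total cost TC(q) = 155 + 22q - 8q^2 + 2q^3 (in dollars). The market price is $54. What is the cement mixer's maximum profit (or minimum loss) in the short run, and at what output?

Profit = -$27 at q = 4

AVC = 22 - 8q + 2q^2; min AVC = $14 at q = 2. Since P = $54 ≥ min AVC, the firm produces.
With MC = 22 - 16q + 6q^2, P = MC on the upward-sloping part at q* = 4.
TR = 54·4 = 216. TC = 155 + 88 = 243. Profit = 216 − 243 = -$27.
By producing, the firm covers all variable cost plus $128 of fixed cost; shutting down would lose the full $155.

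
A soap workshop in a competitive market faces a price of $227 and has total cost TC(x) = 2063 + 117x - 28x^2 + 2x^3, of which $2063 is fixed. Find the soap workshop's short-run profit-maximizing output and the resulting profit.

Profit = -$127 at x = 11

AVC = 117 - 28x + 2x^2; min AVC = $19 at x = 7. Since P = $227 ≥ min AVC, the firm produces.
MC = 117 - 56x + 6x^2. Setting P = MC and taking the root on the rising branch gives x* = 11.
TR = 227·11 = 2497. TC = 2063 + 561 = 2624. Profit = 2497 − 2624 = -$127.
Shutting down would mean losing the fixed cost of $2063, so operating at a loss of $127 is better by $1936.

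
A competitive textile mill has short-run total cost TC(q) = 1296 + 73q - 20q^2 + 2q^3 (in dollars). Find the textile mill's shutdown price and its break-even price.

AVC = 73 - 20q + 2q^2; minimized at q = 5, giving min AVC = $23. That is the shutdown price.
ATC = 1296/q + 73 - 20q + 2q^2. Setting dATC/dq = −1296/q^2 − 20 + 4q = 0 gives q = 9 (since 4·9^3 − 20·9^2 = 1296).
min ATC = 1296/9 + 73 − 20·9 + 2·9^2 = $199. That is the break-even price.
Between these two prices the firm operates at a loss; above $199 it earns a profit.

Shutdown price = $23; break-even price = $199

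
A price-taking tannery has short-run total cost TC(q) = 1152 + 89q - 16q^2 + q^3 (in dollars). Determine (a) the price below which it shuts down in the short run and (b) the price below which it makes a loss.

AVC = 89 - 16q + q^2; minimized at q = 8, giving min AVC = $25. That is the shutdown price.
ATC = 1152/q + 89 - 16q + q^2. Setting dATC/dq = −1152/q^2 − 16 + 2q = 0 gives q = 12 (since 2·12^3 − 16·12^2 = 1152).
min ATC = 1152/12 + 89 − 16·12 + 12^2 = $137. That is the break-even price.
Between these two prices the firm operates at a loss; above $137 it earns a profit.

Shutdown price = $25; break-even price = $137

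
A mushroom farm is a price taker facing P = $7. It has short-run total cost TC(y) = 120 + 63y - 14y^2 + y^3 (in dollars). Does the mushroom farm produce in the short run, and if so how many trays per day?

Shut down

Strip out fixed cost: VC = 63y - 14y^2 + y^3. Then AVC = 63 - 14y + y^2 and MC = 63 - 28y + 3y^2.
The AVC parabola has its vertex at y = 14/2 = 7, where AVC = 63 - 14·7 + 7^2 = $14.
P = $7 lies below min AVC = $14; no output level covers variable cost.
The firm minimizes its loss by shutting down and losing only its fixed cost of $120.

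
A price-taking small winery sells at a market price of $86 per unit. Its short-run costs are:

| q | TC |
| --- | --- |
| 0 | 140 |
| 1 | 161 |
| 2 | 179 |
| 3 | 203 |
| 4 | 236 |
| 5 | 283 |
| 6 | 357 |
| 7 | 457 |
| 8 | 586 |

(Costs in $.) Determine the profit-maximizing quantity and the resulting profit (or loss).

q = 6; profit = $159

Profit at each row (π = 86q − TC): q=0: -140; q=1: -75; q=2: -7; q=3: 55; q=4: 108; q=5: 147; q=6: 159; q=7: 145; q=8: 102.
Profit is maximized at q = 6. AVC there is 217/6 = $36.17 ≤ P, so producing beats shutting down (which would give -$140).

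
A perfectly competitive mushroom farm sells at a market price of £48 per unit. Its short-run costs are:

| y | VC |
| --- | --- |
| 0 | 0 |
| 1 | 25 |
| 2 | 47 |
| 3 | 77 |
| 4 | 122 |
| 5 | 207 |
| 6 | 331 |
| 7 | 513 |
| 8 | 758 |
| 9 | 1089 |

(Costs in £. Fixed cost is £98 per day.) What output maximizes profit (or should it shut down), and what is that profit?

Compute π = P·y − TC at each output: y=0: -98; y=1: -75; y=2: -49; y=3: -31; y=4: -28; y=5: -65; y=6: -141; y=7: -275; y=8: -472; y=9: -755.
Profit is maximized at y = 4. AVC there is 122/4 = £30.50 ≤ P, so producing beats shutting down (which would give -£98).

y = 4; profit = -£28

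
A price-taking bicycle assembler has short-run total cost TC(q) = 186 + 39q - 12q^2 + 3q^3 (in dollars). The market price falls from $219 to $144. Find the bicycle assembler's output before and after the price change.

AVC = 39 - 12q + 3q^2, minimized at q = 2 where min AVC = $27. MC = 39 - 24q + 9q^2.
With P = $219 above the shutdown price, P = MC gives q = 6.
At P = $144 ≥ min AVC, set P = MC: q = 5. The firm stays open but cuts output.

Output falls from 6 to 5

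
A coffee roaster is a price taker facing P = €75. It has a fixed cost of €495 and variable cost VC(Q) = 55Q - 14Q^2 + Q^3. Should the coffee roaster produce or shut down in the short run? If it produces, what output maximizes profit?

Produce at Q = 10

Strip out fixed cost: VC = 55Q - 14Q^2 + Q^3. Then AVC = 55 - 14Q + Q^2 and MC = 55 - 28Q + 3Q^2.
AVC is minimized where dAVC/dQ = -14 + 2Q = 0, at Q = 7; min AVC = 55 - 14·7 + 7^2 = €6.
Since P = €75 ≥ min AVC = €6, price covers variable cost and the firm should produce.
Set P = MC: 75 = 55 - 28Q + 3Q^2 → -20 - 28Q + 3Q^2 = 0. The roots are Q = -2/3 and Q = 10; the profit-maximizing output is on the rising part of MC, so Q* = 10.
Check: AVC at Q = 10 is €15 ≤ P, so revenue covers variable cost.
Profit = P·Q − TC = 75·10 − 645 = €105.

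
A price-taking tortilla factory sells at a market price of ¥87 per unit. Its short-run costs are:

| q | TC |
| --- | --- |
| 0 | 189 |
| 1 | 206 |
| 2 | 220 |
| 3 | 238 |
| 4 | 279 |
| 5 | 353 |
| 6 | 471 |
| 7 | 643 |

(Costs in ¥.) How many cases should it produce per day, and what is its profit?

Compute π = P·q − TC at each output: q=0: -189; q=1: -119; q=2: -46; q=3: 23; q=4: 69; q=5: 82; q=6: 51; q=7: -34.
Profit is maximized at q = 5. AVC there is 164/5 = ¥32.80 ≤ P, so producing beats shutting down (which would give -¥189).

q = 5; profit = ¥82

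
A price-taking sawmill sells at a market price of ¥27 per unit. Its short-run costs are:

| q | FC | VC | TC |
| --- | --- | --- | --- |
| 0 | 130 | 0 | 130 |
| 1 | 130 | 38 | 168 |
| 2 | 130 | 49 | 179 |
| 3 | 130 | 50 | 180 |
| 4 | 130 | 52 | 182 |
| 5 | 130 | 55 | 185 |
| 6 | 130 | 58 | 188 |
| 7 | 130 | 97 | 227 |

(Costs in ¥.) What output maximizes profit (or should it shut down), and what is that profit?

q = 6; profit = -¥26

Tabulate TR − TC: q=0: -130; q=1: -141; q=2: -125; q=3: -99; q=4: -74; q=5: -50; q=6: -26; q=7: -38.
Profit is maximized at q = 6. AVC there is 58/6 = ¥9.67 ≤ P, so producing beats shutting down (which would give -¥130).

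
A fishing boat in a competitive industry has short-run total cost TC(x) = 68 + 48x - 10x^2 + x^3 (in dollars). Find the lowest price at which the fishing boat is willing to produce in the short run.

Short-run supply begins at min AVC. From VC = 48x - 10x^2 + x^3, AVC = 48 - 10x + x^2.
At the minimum of AVC, MC = AVC. MC = 48 - 20x + 3x^2; setting MC = AVC gives 2x^2 - 10x = 0, so x = 5. min AVC = 23.
The firm shuts down for any P below $23.

$23 per unit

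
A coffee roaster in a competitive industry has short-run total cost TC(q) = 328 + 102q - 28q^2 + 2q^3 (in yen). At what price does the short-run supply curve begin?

The firm shuts down when price falls below the minimum of average variable cost. AVC = VC/q = 102 - 28q + 2q^2.
At the minimum of AVC, MC = AVC. MC = 102 - 56q + 6q^2; setting MC = AVC gives 4q^2 - 28q = 0, so q = 7. min AVC = 4.
The firm shuts down for any P below ¥4.

¥4 per unit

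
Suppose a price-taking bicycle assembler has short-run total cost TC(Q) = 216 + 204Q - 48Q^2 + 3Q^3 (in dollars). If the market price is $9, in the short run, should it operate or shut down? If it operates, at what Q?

Shut down

From TC, MC = TC'(Q) = 204 - 96Q + 9Q^2 and AVC = VC/Q = 204 - 48Q + 3Q^2.
AVC hits its minimum where MC = AVC, at Q = 8, giving min AVC = 204 - 48·8 + 3·8^2 = $12.
Since P = $9 < min AVC = $12, price fails to cover variable cost at any output.
Shutting down limits the loss to fixed cost, $216.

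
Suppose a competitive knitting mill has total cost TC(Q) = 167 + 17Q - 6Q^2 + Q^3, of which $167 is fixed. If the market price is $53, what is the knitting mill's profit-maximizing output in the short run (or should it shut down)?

Produce at Q = 6

Variable cost is VC = 17Q - 6Q^2 + Q^3, so AVC = VC/Q = 17 - 6Q + Q^2 and MC = dTC/dQ = 17 - 12Q + 3Q^2.
AVC is minimized where dAVC/dQ = -6 + 2Q = 0, at Q = 3; min AVC = 17 - 6·3 + 3^2 = $8.
Since P = $53 ≥ min AVC = $8, price covers variable cost and the firm should produce.
P = MC gives -36 - 12Q + 3Q^2 = 0, with roots -2 and 6. Take the larger (rising MC): Q* = 6.
Check: AVC at Q = 6 is $17 ≤ P, so revenue covers variable cost.
Profit = P·Q − TC = 53·6 − 269 = $49.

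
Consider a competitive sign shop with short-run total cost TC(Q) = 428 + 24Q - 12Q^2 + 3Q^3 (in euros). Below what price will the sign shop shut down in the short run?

€12 per unit

Short-run supply begins at min AVC. From VC = 24Q - 12Q^2 + 3Q^3, AVC = 24 - 12Q + 3Q^2.
dAVC/dQ = -12 + 6Q = 0 gives Q = 2. min AVC = 24 - 12·2 + 3·2^2 = 12.
For P < €12 the firm produces nothing.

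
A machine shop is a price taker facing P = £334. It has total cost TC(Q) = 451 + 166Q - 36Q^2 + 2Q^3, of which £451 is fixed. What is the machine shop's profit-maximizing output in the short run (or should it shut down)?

From TC, MC = TC'(Q) = 166 - 72Q + 6Q^2 and AVC = VC/Q = 166 - 36Q + 2Q^2.
AVC is minimized where dAVC/dQ = -36 + 4Q = 0, at Q = 9; min AVC = 166 - 36·9 + 2·9^2 = £4.
Since P = £334 ≥ min AVC = £4, price covers variable cost and the firm should produce.
Set P = MC: 334 = 166 - 72Q + 6Q^2 → -168 - 72Q + 6Q^2 = 0. The roots are Q = -2 and Q = 14; the profit-maximizing output is on the rising part of MC, so Q* = 14.
Check: AVC at Q = 14 is £54 ≤ P, so revenue covers variable cost.
Profit = P·Q − TC = 334·14 − 1207 = £3469.

Produce at Q = 14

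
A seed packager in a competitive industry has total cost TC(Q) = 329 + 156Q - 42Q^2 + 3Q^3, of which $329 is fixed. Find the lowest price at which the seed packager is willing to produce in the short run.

$9 per unit

The firm shuts down when price falls below the minimum of average variable cost. AVC = VC/Q = 156 - 42Q + 3Q^2.
dAVC/dQ = -42 + 6Q = 0 gives Q = 7. min AVC = 156 - 42·7 + 3·7^2 = 9.
So the shutdown price is $9.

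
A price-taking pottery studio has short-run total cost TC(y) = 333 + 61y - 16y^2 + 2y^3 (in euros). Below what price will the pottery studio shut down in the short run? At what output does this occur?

The shutdown price is the minimum of AVC. VC = 61y - 16y^2 + 2y^3, so AVC = 61 - 16y + 2y^2.
dAVC/dy = -16 + 4y = 0 gives y = 4. min AVC = 61 - 16·4 + 2·4^2 = 29.
The firm shuts down for any P below €29.

€29 per unit, at y = 4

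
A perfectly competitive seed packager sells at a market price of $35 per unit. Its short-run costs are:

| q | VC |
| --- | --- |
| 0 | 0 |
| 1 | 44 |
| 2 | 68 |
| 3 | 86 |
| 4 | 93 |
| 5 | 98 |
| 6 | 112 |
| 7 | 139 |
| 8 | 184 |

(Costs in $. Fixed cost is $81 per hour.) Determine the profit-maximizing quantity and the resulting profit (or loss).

Tabulate TR − TC: q=0: -81; q=1: -90; q=2: -79; q=3: -62; q=4: -34; q=5: -4; q=6: 17; q=7: 25; q=8: 15.
Profit is maximized at q = 7. AVC there is 139/7 = $19.86 ≤ P, so producing beats shutting down (which would give -$81).

q = 7; profit = $25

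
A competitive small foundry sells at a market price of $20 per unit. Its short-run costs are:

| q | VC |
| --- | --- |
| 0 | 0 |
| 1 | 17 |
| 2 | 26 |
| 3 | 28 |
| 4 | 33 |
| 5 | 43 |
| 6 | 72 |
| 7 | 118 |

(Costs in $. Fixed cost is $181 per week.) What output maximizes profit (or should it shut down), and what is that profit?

q = 5; profit = -$124

Compute π = P·q − TC at each output: q=0: -181; q=1: -178; q=2: -167; q=3: -149; q=4: -134; q=5: -124; q=6: -133; q=7: -159.
Profit is maximized at q = 5. AVC there is 43/5 = $8.60 ≤ P, so producing beats shutting down (which would give -$181).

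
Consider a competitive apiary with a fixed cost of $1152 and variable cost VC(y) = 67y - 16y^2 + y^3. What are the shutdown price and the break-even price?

Shutdown price = $3; break-even price = $115

AVC = 67 - 16y + y^2; minimized at y = 8, giving min AVC = $3. That is the shutdown price.
ATC = 1152/y + 67 - 16y + y^2. Setting dATC/dy = −1152/y^2 − 16 + 2y = 0 gives y = 12 (since 2·12^3 − 16·12^2 = 1152).
min ATC = 1152/12 + 67 − 16·12 + 12^2 = $115. That is the break-even price.
For $3 ≤ P < $115 the firm produces at a loss; below $3 it shuts down.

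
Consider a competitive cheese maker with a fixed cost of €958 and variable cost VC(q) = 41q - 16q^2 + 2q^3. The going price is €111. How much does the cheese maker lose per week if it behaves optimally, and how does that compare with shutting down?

AVC = 41 - 16q + 2q^2; min AVC = €9 at q = 4. Since P = €111 ≥ min AVC, the firm produces.
MC = 41 - 32q + 6q^2. Setting P = MC and taking the root on the rising branch gives q* = 7.
TR = 111·7 = 777. TC = 958 + 189 = 1147. Profit = 777 − 1147 = -€370.
That loss of €370 beats the €958 the firm would lose by shutting down; producing recovers €588 of fixed cost.

Profit = -€370 at q = 7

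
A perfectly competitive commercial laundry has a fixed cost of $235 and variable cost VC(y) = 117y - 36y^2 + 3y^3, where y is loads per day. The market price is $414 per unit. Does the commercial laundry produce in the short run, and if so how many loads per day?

Produce at y = 11

Variable cost is VC = 117y - 36y^2 + 3y^3, so AVC = VC/y = 117 - 36y + 3y^2 and MC = dTC/dy = 117 - 72y + 9y^2.
AVC is minimized where dAVC/dy = -36 + 6y = 0, at y = 6; min AVC = 117 - 36·6 + 3·6^2 = $9.
Since P = $414 ≥ min AVC = $9, price covers variable cost and the firm should produce.
Solving P = MC: -297 - 72y + 9y^2 = 0 ⇒ y = -3 or 11. On the upward-sloping branch, y* = 11.
Check: AVC at y = 11 is $84 ≤ P, so revenue covers variable cost.
Profit = P·y − TC = 414·11 − 1159 = $3395.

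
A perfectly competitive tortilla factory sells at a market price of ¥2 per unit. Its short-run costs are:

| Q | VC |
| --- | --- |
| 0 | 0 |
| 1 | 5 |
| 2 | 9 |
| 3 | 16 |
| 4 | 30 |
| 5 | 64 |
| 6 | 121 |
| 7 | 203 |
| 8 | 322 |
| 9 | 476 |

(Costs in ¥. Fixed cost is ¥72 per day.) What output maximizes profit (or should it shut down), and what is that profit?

Q = 0 (shut down); profit = -¥72

Compute π = P·Q − TC at each output: Q=0: -72; Q=1: -75; Q=2: -77; Q=3: -82; Q=4: -94; Q=5: -126; Q=6: -181; Q=7: -261; Q=8: -378; Q=9: -530.
Profit is highest at Q = 0. Equivalently, the lowest AVC in the table is 9/2 ≈ ¥4.50 at Q = 2, and P = ¥2 falls below it — price never covers variable cost, so the firm shuts down and loses only its fixed cost.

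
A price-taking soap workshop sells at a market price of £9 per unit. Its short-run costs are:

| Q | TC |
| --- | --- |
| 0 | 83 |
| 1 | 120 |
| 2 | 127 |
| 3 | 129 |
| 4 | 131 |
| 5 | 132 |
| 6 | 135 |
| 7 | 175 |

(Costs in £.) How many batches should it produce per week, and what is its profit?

Q = 6; profit = -£81

Compute π = P·Q − TC at each output: Q=0: -83; Q=1: -111; Q=2: -109; Q=3: -102; Q=4: -95; Q=5: -87; Q=6: -81; Q=7: -112.
Profit is maximized at Q = 6. AVC there is 52/6 = £8.67 ≤ P, so producing beats shutting down (which would give -£83).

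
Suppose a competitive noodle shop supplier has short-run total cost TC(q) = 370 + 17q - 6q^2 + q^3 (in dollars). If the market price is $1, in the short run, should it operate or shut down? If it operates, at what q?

Shut down

Strip out fixed cost: VC = 17q - 6q^2 + q^3. Then AVC = 17 - 6q + q^2 and MC = 17 - 12q + 3q^2.
The AVC parabola has its vertex at q = 6/2 = 3, where AVC = 17 - 6·3 + 3^2 = $8.
With P < min AVC ($1 < $8), every unit sold adds to the loss.
The firm minimizes its loss by shutting down and losing only its fixed cost of $370.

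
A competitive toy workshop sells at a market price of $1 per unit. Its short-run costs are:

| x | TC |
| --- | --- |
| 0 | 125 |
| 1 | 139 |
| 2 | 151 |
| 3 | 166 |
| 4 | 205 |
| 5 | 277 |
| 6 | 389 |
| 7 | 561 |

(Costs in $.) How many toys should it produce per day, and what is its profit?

Compute π = P·x − TC at each output: x=0: -125; x=1: -138; x=2: -149; x=3: -163; x=4: -201; x=5: -272; x=6: -383; x=7: -554.
Profit is highest at x = 0. Equivalently, the lowest AVC in the table is 26/2 ≈ $13 at x = 2, and P = $1 falls below it — price never covers variable cost, so the firm shuts down and loses only its fixed cost.

x = 0 (shut down); profit = -$125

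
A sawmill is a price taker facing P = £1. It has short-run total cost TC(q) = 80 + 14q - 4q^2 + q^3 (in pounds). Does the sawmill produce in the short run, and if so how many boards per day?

Shut down

Strip out fixed cost: VC = 14q - 4q^2 + q^3. Then AVC = 14 - 4q + q^2 and MC = 14 - 8q + 3q^2.
AVC hits its minimum where MC = AVC, at q = 2, giving min AVC = 14 - 4·2 + 2^2 = £10.
Since P = £1 < min AVC = £10, price fails to cover variable cost at any output.
Shutting down limits the loss to fixed cost, £80.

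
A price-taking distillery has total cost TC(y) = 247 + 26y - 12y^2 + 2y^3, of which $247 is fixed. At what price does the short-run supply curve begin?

The firm shuts down when price falls below the minimum of average variable cost. AVC = VC/y = 26 - 12y + 2y^2.
At the minimum of AVC, MC = AVC. MC = 26 - 24y + 6y^2; setting MC = AVC gives 4y^2 - 12y = 0, so y = 3. min AVC = 8.
So the shutdown price is $8.

$8 per unit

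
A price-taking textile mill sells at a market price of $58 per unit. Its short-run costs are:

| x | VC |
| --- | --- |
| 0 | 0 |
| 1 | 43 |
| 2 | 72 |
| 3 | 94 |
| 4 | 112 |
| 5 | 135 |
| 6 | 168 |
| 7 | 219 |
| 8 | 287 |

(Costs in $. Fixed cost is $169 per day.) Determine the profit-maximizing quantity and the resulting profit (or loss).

x = 7; profit = $18

Profit at each row (π = 58x − TC): x=0: -169; x=1: -154; x=2: -125; x=3: -89; x=4: -49; x=5: -14; x=6: 11; x=7: 18; x=8: 8.
Profit is maximized at x = 7. AVC there is 219/7 = $31.29 ≤ P, so producing beats shutting down (which would give -$169).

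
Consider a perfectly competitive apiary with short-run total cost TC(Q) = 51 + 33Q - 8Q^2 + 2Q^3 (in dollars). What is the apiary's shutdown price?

$25 per unit

The firm shuts down when price falls below the minimum of average variable cost. AVC = VC/Q = 33 - 8Q + 2Q^2.
At the minimum of AVC, MC = AVC. MC = 33 - 16Q + 6Q^2; setting MC = AVC gives 4Q^2 - 8Q = 0, so Q = 2. min AVC = 25.
The firm shuts down for any P below $25.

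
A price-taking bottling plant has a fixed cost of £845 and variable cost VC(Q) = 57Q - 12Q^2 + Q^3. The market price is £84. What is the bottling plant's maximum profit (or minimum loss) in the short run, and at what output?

Profit = -£359 at Q = 9

AVC = 57 - 12Q + Q^2; min AVC = £21 at Q = 6. Since P = £84 ≥ min AVC, the firm produces.
With MC = 57 - 24Q + 3Q^2, P = MC on the upward-sloping part at Q* = 9.
TR = 84·9 = 756. TC = 845 + 270 = 1115. Profit = 756 − 1115 = -£359.
That loss of £359 beats the £845 the firm would lose by shutting down; producing recovers £486 of fixed cost.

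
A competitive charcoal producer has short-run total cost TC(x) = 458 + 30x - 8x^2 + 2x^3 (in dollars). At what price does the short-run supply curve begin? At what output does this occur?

The shutdown price is the minimum of AVC. VC = 30x - 8x^2 + 2x^3, so AVC = 30 - 8x + 2x^2.
dAVC/dx = -8 + 4x = 0 gives x = 2. min AVC = 30 - 8·2 + 2·2^2 = 22.
For P < $22 the firm produces nothing.

$22 per unit, at x = 2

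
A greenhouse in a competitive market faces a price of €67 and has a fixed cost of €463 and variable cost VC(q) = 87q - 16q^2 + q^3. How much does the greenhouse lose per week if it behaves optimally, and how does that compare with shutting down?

AVC = 87 - 16q + q^2; min AVC = €23 at q = 8. Since P = €67 ≥ min AVC, the firm produces.
With MC = 87 - 32q + 3q^2, P = MC on the upward-sloping part at q* = 10.
TR = 67·10 = 670. TC = 463 + 270 = 733. Profit = 670 − 733 = -€63.
Shutting down would mean losing the fixed cost of €463, so operating at a loss of €63 is better by €400.

Profit = -€63 at q = 10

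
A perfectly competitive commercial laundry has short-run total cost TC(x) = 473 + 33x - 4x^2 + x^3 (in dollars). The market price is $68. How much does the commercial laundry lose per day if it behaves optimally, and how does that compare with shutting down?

Profit = -$323 at x = 5

AVC = 33 - 4x + x^2 has its minimum $29 at x = 2; price $68 clears that bar, so the firm operates.
MC = 33 - 8x + 3x^2. Setting P = MC and taking the root on the rising branch gives x* = 5.
TR = 68·5 = 340. TC = 473 + 190 = 663. Profit = 340 − 663 = -$323.
By producing, the firm covers all variable cost plus $150 of fixed cost; shutting down would lose the full $473.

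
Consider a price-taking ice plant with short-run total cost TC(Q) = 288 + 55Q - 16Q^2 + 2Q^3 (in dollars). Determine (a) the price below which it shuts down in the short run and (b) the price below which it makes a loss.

Shutdown price = $23; break-even price = $79

Shutdown price = min AVC. AVC = 55 - 16Q + 2Q^2, with vertex at Q = 4 and minimum $23.
ATC = 288/Q + 55 - 16Q + 2Q^2. Setting dATC/dQ = −288/Q^2 − 16 + 4Q = 0 gives Q = 6 (since 4·6^3 − 16·6^2 = 288).
min ATC = 288/6 + 55 − 16·6 + 2·6^2 = $79. That is the break-even price.
Between these two prices the firm operates at a loss; above $79 it earns a profit.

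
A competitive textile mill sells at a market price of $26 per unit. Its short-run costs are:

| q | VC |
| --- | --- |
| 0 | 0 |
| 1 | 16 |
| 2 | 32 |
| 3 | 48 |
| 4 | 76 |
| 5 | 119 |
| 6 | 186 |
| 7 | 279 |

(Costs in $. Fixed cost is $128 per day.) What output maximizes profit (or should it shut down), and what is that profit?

Tabulate TR − TC: q=0: -128; q=1: -118; q=2: -108; q=3: -98; q=4: -100; q=5: -117; q=6: -158; q=7: -225.
Profit is maximized at q = 3. AVC there is 48/3 = $16 ≤ P, so producing beats shutting down (which would give -$128).

q = 3; profit = -$98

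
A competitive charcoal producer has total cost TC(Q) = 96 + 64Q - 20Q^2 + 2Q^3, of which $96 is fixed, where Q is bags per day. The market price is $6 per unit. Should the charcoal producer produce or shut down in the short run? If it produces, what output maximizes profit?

From TC, MC = TC'(Q) = 64 - 40Q + 6Q^2 and AVC = VC/Q = 64 - 20Q + 2Q^2.
The AVC parabola has its vertex at Q = 20/4 = 5, where AVC = 64 - 20·5 + 2·5^2 = $14.
With P < min AVC ($6 < $14), every unit sold adds to the loss.
Shutting down limits the loss to fixed cost, $96.

Shut down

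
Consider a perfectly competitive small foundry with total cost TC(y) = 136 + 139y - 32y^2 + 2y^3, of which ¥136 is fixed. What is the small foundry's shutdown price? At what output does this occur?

¥11 per unit, at y = 8

Short-run supply begins at min AVC. From VC = 139y - 32y^2 + 2y^3, AVC = 139 - 32y + 2y^2.
At the minimum of AVC, MC = AVC. MC = 139 - 64y + 6y^2; setting MC = AVC gives 4y^2 - 32y = 0, so y = 8. min AVC = 11.
For P < ¥11 the firm produces nothing.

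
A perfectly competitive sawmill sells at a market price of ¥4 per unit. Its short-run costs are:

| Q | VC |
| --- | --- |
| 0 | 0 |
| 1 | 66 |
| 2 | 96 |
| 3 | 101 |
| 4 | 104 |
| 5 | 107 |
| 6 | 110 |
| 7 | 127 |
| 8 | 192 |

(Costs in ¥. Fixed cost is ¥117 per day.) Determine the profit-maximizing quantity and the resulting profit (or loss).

Profit at each row (π = 4Q − TC): Q=0: -117; Q=1: -179; Q=2: -205; Q=3: -206; Q=4: -205; Q=5: -204; Q=6: -203; Q=7: -216; Q=8: -277.
Profit is highest at Q = 0. Equivalently, the lowest AVC in the table is 127/7 ≈ ¥18.14 at Q = 7, and P = ¥4 falls below it — price never covers variable cost, so the firm shuts down and loses only its fixed cost.

Q = 0 (shut down); profit = -¥117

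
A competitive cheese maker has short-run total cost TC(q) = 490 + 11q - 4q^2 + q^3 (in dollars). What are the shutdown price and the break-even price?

AVC = 11 - 4q + q^2; minimized at q = 2, giving min AVC = $7. That is the shutdown price.
ATC = 490/q + 11 - 4q + q^2. Setting dATC/dq = −490/q^2 − 4 + 2q = 0 gives q = 7 (since 2·7^3 − 4·7^2 = 490).
min ATC = 490/7 + 11 − 4·7 + 7^2 = $102. That is the break-even price.
Between these two prices the firm operates at a loss; above $102 it earns a profit.

Shutdown price = $7; break-even price = $102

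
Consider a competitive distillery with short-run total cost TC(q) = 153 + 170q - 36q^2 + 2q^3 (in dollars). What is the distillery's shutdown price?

The firm shuts down when price falls below the minimum of average variable cost. AVC = VC/q = 170 - 36q + 2q^2.
At the minimum of AVC, MC = AVC. MC = 170 - 72q + 6q^2; setting MC = AVC gives 4q^2 - 36q = 0, so q = 9. min AVC = 8.
The firm shuts down for any P below $8.

$8 per unit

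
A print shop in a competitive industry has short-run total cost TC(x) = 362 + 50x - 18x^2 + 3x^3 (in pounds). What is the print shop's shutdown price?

Short-run supply begins at min AVC. From VC = 50x - 18x^2 + 3x^3, AVC = 50 - 18x + 3x^2.
At the minimum of AVC, MC = AVC. MC = 50 - 36x + 9x^2; setting MC = AVC gives 6x^2 - 18x = 0, so x = 3. min AVC = 23.
So the shutdown price is £23.

£23 per unit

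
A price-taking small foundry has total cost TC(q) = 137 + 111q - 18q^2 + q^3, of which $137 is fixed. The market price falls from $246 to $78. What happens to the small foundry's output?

Output falls from 15 to 11

AVC = 111 - 18q + q^2, minimized at q = 9 where min AVC = $30. MC = 111 - 36q + 3q^2.
At P = $246 ≥ min AVC, set P = MC on the rising branch: q = 15.
At P = $78 ≥ min AVC, set P = MC: q = 11. The firm stays open but cuts output.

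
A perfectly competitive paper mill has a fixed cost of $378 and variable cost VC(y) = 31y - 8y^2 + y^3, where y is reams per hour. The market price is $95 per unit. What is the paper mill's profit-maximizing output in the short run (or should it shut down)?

Variable cost is VC = 31y - 8y^2 + y^3, so AVC = VC/y = 31 - 8y + y^2 and MC = dTC/dy = 31 - 16y + 3y^2.
AVC hits its minimum where MC = AVC, at y = 4, giving min AVC = 31 - 8·4 + 4^2 = $15.
Since P = $95 ≥ min AVC = $15, price covers variable cost and the firm should produce.
Solving P = MC: -64 - 16y + 3y^2 = 0 ⇒ y = -8/3 or 8. On the upward-sloping branch, y* = 8.
Check: AVC at y = 8 is $31 ≤ P, so revenue covers variable cost.
Profit = P·y − TC = 95·8 − 626 = $134.

Produce at y = 8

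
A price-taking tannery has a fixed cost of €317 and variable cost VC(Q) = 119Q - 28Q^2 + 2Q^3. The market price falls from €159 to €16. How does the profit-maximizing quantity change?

Output falls from 10 to 0 (the firm shuts down)

AVC = 119 - 28Q + 2Q^2, minimized at Q = 7 where min AVC = €21. MC = 119 - 56Q + 6Q^2.
At P = €159 ≥ min AVC, set P = MC on the rising branch: Q = 10.
At P = €16 < min AVC = €21, price no longer covers variable cost at any output, so the firm shuts down: Q = 0.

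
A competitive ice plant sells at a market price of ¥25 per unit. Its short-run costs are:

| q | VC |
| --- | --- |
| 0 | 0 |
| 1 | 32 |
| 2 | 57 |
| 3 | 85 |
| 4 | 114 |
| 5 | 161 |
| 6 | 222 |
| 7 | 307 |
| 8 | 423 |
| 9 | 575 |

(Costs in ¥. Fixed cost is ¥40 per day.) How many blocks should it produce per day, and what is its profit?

Tabulate TR − TC: q=0: -40; q=1: -47; q=2: -47; q=3: -50; q=4: -54; q=5: -76; q=6: -112; q=7: -172; q=8: -263; q=9: -390.
Profit is highest at q = 0. Equivalently, the lowest AVC in the table is 85/3 ≈ ¥28.33 at q = 3, and P = ¥25 falls below it — price never covers variable cost, so the firm shuts down and loses only its fixed cost.

q = 0 (shut down); profit = -¥40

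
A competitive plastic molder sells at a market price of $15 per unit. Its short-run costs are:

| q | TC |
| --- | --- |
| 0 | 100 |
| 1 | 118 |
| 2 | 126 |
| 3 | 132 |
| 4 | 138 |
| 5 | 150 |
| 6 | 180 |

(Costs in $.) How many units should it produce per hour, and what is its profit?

Compute π = P·q − TC at each output: q=0: -100; q=1: -103; q=2: -96; q=3: -87; q=4: -78; q=5: -75; q=6: -90.
Profit is maximized at q = 5. AVC there is 50/5 = $10 ≤ P, so producing beats shutting down (which would give -$100).

q = 5; profit = -$75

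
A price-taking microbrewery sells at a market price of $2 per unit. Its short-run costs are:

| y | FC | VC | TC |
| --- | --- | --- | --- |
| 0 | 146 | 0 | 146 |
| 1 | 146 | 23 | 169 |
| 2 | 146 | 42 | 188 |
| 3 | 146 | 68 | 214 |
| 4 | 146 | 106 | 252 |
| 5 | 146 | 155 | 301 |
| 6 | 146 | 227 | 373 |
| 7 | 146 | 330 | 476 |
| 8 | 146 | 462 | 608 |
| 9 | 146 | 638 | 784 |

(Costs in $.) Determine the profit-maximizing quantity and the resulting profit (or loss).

y = 0 (shut down); profit = -$146

Profit at each row (π = 2y − TC): y=0: -146; y=1: -167; y=2: -184; y=3: -208; y=4: -244; y=5: -291; y=6: -361; y=7: -462; y=8: -592; y=9: -766.
Profit is highest at y = 0. Equivalently, the lowest AVC in the table is 42/2 ≈ $21 at y = 2, and P = $2 falls below it — price never covers variable cost, so the firm shuts down and loses only its fixed cost.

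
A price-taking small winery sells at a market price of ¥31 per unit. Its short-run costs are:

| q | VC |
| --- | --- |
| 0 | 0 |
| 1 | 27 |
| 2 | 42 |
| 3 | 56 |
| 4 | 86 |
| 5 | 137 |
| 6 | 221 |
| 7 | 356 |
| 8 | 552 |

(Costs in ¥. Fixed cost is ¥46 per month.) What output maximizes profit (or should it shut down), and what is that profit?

Profit at each row (π = 31q − TC): q=0: -46; q=1: -42; q=2: -26; q=3: -9; q=4: -8; q=5: -28; q=6: -81; q=7: -185; q=8: -350.
Profit is maximized at q = 4. AVC there is 86/4 = ¥21.50 ≤ P, so producing beats shutting down (which would give -¥46).

q = 4; profit = -¥8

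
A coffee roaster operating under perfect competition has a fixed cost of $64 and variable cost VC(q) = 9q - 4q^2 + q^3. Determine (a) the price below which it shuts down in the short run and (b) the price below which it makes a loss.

AVC = 9 - 4q + q^2; minimized at q = 2, giving min AVC = $5. That is the shutdown price.
ATC = 64/q + 9 - 4q + q^2. Setting dATC/dq = −64/q^2 − 4 + 2q = 0 gives q = 4 (since 2·4^3 − 4·4^2 = 64).
min ATC = 64/4 + 9 − 4·4 + 4^2 = $25. That is the break-even price.
For $5 ≤ P < $25 the firm produces at a loss; below $5 it shuts down.

Shutdown price = $5; break-even price = $25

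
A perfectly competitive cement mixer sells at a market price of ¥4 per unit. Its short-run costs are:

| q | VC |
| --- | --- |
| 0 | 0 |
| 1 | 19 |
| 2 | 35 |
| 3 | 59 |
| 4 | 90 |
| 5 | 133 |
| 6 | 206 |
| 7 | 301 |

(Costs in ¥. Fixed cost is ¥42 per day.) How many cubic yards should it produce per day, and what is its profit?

q = 0 (shut down); profit = -¥42

Compute π = P·q − TC at each output: q=0: -42; q=1: -57; q=2: -69; q=3: -89; q=4: -116; q=5: -155; q=6: -224; q=7: -315.
Profit is highest at q = 0. Equivalently, the lowest AVC in the table is 35/2 ≈ ¥17.50 at q = 2, and P = ¥4 falls below it — price never covers variable cost, so the firm shuts down and loses only its fixed cost.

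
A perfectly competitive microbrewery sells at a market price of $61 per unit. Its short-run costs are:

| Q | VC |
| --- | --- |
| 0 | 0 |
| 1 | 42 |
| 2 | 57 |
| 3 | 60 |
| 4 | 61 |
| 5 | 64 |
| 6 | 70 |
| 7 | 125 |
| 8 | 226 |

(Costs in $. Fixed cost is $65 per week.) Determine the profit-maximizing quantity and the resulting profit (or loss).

Q = 7; profit = $237

Compute π = P·Q − TC at each output: Q=0: -65; Q=1: -46; Q=2: 0; Q=3: 58; Q=4: 118; Q=5: 176; Q=6: 231; Q=7: 237; Q=8: 197.
Profit is maximized at Q = 7. AVC there is 125/7 = $17.86 ≤ P, so producing beats shutting down (which would give -$65).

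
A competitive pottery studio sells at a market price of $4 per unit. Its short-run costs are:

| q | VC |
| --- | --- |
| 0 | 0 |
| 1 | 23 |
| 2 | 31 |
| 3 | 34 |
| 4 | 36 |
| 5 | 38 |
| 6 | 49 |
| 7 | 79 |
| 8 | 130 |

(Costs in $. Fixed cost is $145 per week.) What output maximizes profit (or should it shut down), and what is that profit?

Compute π = P·q − TC at each output: q=0: -145; q=1: -164; q=2: -168; q=3: -167; q=4: -165; q=5: -163; q=6: -170; q=7: -196; q=8: -243.
Profit is highest at q = 0. Equivalently, the lowest AVC in the table is 38/5 ≈ $7.60 at q = 5, and P = $4 falls below it — price never covers variable cost, so the firm shuts down and loses only its fixed cost.

q = 0 (shut down); profit = -$145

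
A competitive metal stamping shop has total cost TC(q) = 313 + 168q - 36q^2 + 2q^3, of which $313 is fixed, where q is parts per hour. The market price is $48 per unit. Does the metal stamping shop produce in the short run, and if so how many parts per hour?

Produce at q = 10

Strip out fixed cost: VC = 168q - 36q^2 + 2q^3. Then AVC = 168 - 36q + 2q^2 and MC = 168 - 72q + 6q^2.
AVC is minimized where dAVC/dq = -36 + 4q = 0, at q = 9; min AVC = 168 - 36·9 + 2·9^2 = $6.
Since P = $48 ≥ min AVC = $6, price covers variable cost and the firm should produce.
Set P = MC: 48 = 168 - 72q + 6q^2 → 120 - 72q + 6q^2 = 0. The roots are q = 2 and q = 10; the profit-maximizing output is on the rising part of MC, so q* = 10.
Check: AVC at q = 10 is $8 ≤ P, so revenue covers variable cost.
Profit = P·q − TC = 48·10 − 393 = $87.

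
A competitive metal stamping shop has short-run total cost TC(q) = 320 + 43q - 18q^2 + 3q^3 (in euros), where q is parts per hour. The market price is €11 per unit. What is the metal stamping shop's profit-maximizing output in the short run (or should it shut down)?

Variable cost is VC = 43q - 18q^2 + 3q^3, so AVC = VC/q = 43 - 18q + 3q^2 and MC = dTC/dq = 43 - 36q + 9q^2.
The AVC parabola has its vertex at q = 18/6 = 3, where AVC = 43 - 18·3 + 3·3^2 = €16.
With P < min AVC (€11 < €16), every unit sold adds to the loss.
Shutting down limits the loss to fixed cost, €320.

Shut down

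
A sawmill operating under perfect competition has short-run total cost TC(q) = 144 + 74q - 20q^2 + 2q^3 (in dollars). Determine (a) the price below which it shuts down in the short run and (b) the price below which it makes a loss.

AVC = 74 - 20q + 2q^2; minimized at q = 5, giving min AVC = $24. That is the shutdown price.
ATC = 144/q + 74 - 20q + 2q^2. Setting dATC/dq = −144/q^2 − 20 + 4q = 0 gives q = 6 (since 4·6^3 − 20·6^2 = 144).
min ATC = 144/6 + 74 − 20·6 + 2·6^2 = $50. That is the break-even price.
Between these two prices the firm operates at a loss; above $50 it earns a profit.

Shutdown price = $24; break-even price = $50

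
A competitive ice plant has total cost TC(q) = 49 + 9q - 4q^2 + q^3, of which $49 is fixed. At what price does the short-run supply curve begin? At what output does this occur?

The firm shuts down when price falls below the minimum of average variable cost. AVC = VC/q = 9 - 4q + q^2.
At the minimum of AVC, MC = AVC. MC = 9 - 8q + 3q^2; setting MC = AVC gives 2q^2 - 4q = 0, so q = 2. min AVC = 5.
So the shutdown price is $5.

$5 per unit, at q = 2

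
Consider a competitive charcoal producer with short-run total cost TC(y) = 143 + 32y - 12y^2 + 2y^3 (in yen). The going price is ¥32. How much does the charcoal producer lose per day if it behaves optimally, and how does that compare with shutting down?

Profit = -¥79 at y = 4

AVC = 32 - 12y + 2y^2 has its minimum ¥14 at y = 3; price ¥32 clears that bar, so the firm operates.
With MC = 32 - 24y + 6y^2, P = MC on the upward-sloping part at y* = 4.
TR = 32·4 = 128. TC = 143 + 64 = 207. Profit = 128 − 207 = -¥79.
Shutting down would mean losing the fixed cost of ¥143, so operating at a loss of ¥79 is better by ¥64.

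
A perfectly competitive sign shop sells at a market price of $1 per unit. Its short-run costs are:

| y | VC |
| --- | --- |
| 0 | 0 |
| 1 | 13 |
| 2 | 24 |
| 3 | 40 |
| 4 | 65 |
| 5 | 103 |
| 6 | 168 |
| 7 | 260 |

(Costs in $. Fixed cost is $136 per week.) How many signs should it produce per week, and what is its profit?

Tabulate TR − TC: y=0: -136; y=1: -148; y=2: -158; y=3: -173; y=4: -197; y=5: -234; y=6: -298; y=7: -389.
Profit is highest at y = 0. Equivalently, the lowest AVC in the table is 24/2 ≈ $12 at y = 2, and P = $1 falls below it — price never covers variable cost, so the firm shuts down and loses only its fixed cost.

y = 0 (shut down); profit = -$136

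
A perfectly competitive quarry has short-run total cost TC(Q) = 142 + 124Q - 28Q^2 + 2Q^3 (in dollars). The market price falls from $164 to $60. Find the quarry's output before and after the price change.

MC = 124 - 56Q + 6Q^2; the shutdown threshold is min AVC = $26 (at Q = 7).
At P = $164 ≥ min AVC, set P = MC on the rising branch: Q = 10.
At P = $60 ≥ min AVC, set P = MC: Q = 8. The firm stays open but cuts output.

Output falls from 10 to 8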